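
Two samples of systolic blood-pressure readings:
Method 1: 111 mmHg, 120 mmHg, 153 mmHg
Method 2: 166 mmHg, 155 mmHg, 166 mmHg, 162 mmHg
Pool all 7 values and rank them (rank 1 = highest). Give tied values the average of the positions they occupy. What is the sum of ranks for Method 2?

10

Sorted (descending): 166, 166, 162, 155, 153, 120, 111
The 2 values of 166 occupy positions 1–2 → average rank (1+2)/2 = 1.5.
Method 2 values → pooled ranks: 166→1.5, 155→4, 166→1.5, 162→3
Rank sum = 1.5 + 4 + 1.5 + 3 = 10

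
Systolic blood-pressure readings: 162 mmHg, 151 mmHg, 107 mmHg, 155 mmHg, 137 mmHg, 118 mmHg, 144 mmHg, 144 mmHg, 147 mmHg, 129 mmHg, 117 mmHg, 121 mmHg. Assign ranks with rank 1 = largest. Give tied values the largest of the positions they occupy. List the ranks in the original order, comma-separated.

Sorted (descending): 162, 155, 151, 147, 144, 144, 137, 129, 121, 118, 117, 107
The 2 values of 144 occupy positions 5–6 → each gets rank 6.

1, 3, 12, 2, 7, 10, 6, 6, 4, 8, 11, 9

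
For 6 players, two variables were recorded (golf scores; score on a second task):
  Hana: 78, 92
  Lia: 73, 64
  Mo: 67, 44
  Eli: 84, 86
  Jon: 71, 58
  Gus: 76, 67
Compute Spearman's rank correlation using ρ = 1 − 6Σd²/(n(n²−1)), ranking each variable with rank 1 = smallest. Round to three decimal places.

Ranks of variable 1: 5, 3, 1, 6, 2, 4
Ranks of variable 2: 6, 3, 1, 5, 2, 4
d = r₁ − r₂: -1, 0, 0, 1, 0, 0
d²: 1, 0, 0, 1, 0, 0; Σd² = 2
ρ = 1 − 6·2/(6·35) = 1 − 12/210 = 0.943

0.943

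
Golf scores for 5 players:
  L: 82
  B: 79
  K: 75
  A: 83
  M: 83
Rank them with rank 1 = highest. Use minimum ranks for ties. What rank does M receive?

1

Sorted (descending): 83, 83, 82, 79, 75
The 2 values of 83 occupy positions 1–2 → each gets rank 1.
M has value 83 → rank 1.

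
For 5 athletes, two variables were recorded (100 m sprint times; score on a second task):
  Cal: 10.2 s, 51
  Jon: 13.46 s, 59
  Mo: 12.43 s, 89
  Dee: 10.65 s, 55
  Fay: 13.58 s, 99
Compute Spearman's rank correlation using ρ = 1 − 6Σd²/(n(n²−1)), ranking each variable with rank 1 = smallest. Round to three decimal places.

Ranks of variable 1: 1, 4, 3, 2, 5
Ranks of variable 2: 1, 3, 4, 2, 5
d = r₁ − r₂: 0, 1, -1, 0, 0
d²: 0, 1, 1, 0, 0; Σd² = 2
ρ = 1 − 6·2/(5·24) = 1 − 12/120 = 0.900

0.900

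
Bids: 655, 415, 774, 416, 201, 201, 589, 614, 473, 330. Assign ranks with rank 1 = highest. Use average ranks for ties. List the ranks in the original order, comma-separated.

2, 7, 1, 6, 9.5, 9.5, 4, 3, 5, 8

Sorted (descending): 774, 655, 614, 589, 473, 416, 415, 330, 201, 201
The 2 values of 201 occupy positions 9–10 → average rank (9+10)/2 = 9.5.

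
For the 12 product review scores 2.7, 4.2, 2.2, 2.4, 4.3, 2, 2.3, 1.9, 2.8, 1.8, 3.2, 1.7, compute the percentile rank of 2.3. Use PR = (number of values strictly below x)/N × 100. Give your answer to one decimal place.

N = 12.
Strictly below 2.3: 5. Equal to 2.3: 1.
PR = 5/12 × 100 = 41.7

41.7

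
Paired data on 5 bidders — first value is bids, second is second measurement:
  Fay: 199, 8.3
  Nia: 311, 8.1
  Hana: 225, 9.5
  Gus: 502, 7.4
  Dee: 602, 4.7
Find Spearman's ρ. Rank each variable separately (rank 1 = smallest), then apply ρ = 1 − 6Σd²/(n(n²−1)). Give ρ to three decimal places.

Ranks of variable 1: 1, 3, 2, 4, 5
Ranks of variable 2: 4, 3, 5, 2, 1
d = r₁ − r₂: -3, 0, -3, 2, 4
d²: 9, 0, 9, 4, 16; Σd² = 38
ρ = 1 − 6·38/(5·24) = 1 − 228/120 = -0.900

-0.900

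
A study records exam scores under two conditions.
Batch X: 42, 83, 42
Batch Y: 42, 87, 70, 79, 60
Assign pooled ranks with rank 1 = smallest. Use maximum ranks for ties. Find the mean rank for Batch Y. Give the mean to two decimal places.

Sorted (ascending): 42, 42, 42, 60, 70, 79, 83, 87
The 3 values of 42 occupy positions 1–3 → each gets rank 3.
Batch Y values → pooled ranks: 42→3, 87→8, 70→5, 79→6, 60→4
Mean rank = (3 + 8 + 5 + 6 + 4) / 5 = 5.20

5.20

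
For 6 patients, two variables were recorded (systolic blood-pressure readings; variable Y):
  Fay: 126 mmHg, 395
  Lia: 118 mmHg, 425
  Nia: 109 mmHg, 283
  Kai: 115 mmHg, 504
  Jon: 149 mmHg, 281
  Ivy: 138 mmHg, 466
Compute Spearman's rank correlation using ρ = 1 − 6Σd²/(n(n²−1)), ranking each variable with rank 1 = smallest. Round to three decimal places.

-0.257

Ranks of variable 1: 4, 3, 1, 2, 6, 5
Ranks of variable 2: 3, 4, 2, 6, 1, 5
d = r₁ − r₂: 1, -1, -1, -4, 5, 0
d²: 1, 1, 1, 16, 25, 0; Σd² = 44
ρ = 1 − 6·44/(6·35) = 1 − 264/210 = -0.257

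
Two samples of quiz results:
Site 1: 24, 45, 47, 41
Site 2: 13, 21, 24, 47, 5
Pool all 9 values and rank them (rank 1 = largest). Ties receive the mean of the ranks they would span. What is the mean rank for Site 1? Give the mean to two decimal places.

Sorted (descending): 47, 47, 45, 41, 24, 24, 21, 13, 5
The 2 values of 47 occupy positions 1–2 → average rank (1+2)/2 = 1.5.
The 2 values of 24 occupy positions 5–6 → average rank (5+6)/2 = 5.5.
Site 1 values → pooled ranks: 24→5.5, 45→3, 47→1.5, 41→4
Mean rank = (5.5 + 3 + 1.5 + 4) / 4 = 3.50

3.50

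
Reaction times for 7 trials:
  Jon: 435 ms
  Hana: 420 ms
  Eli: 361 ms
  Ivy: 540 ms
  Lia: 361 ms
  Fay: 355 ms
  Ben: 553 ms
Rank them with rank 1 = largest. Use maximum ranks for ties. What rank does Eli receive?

Sorted (descending): 553, 540, 435, 420, 361, 361, 355
The 2 values of 361 occupy positions 5–6 → each gets rank 6.
Eli has value 361 ms → rank 6.

6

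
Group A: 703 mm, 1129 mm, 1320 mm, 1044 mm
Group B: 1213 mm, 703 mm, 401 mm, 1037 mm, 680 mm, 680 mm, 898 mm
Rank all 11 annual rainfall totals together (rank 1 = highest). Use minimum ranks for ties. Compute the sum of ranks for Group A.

15

Sorted (descending): 1320, 1213, 1129, 1044, 1037, 898, 703, 703, 680, 680, 401
The 2 values of 703 occupy positions 7–8 → each gets rank 7.
The 2 values of 680 occupy positions 9–10 → each gets rank 9.
Group A values → pooled ranks: 703→7, 1129→3, 1320→1, 1044→4
Rank sum = 7 + 3 + 1 + 4 = 15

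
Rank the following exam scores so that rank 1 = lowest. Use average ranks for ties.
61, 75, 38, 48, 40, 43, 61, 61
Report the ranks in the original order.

Sorted (ascending): 38, 40, 43, 48, 61, 61, 61, 75
The 3 values of 61 occupy positions 5–7 → average rank 6.

6, 8, 1, 4, 2, 3, 6, 6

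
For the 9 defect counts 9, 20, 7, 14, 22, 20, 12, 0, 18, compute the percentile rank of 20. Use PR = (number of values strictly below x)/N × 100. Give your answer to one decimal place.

N = 9.
Strictly below 20: 6. Equal to 20: 2.
PR = 6/9 × 100 = 66.7

66.7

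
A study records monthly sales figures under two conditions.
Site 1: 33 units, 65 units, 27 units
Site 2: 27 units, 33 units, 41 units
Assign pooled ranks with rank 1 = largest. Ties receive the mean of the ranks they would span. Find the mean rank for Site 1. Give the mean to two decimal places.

3.33

Sorted (descending): 65, 41, 33, 33, 27, 27
The 2 values of 33 occupy positions 3–4 → average rank (3+4)/2 = 3.5.
The 2 values of 27 occupy positions 5–6 → average rank (5+6)/2 = 5.5.
Site 1 values → pooled ranks: 33→3.5, 65→1, 27→5.5
Mean rank = (3.5 + 1 + 5.5) / 3 = 3.33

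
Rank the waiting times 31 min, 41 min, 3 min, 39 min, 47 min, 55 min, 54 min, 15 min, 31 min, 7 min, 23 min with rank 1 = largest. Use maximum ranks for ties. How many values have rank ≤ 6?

5

Sorted (descending): 55, 54, 47, 41, 39, 31, 31, 23, 15, 7, 3
The 2 values of 31 occupy positions 6–7 → each gets rank 7.
Ranks ≤ 6: {1, 2, 3, 4, 5} → 5 values.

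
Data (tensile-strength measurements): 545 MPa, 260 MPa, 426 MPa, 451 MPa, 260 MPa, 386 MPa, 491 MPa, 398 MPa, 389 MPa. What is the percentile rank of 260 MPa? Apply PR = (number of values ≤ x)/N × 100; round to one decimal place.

N = 9.
Strictly below 260: 0. Equal to 260: 2.
PR = 2/9 × 100 = 22.2

22.2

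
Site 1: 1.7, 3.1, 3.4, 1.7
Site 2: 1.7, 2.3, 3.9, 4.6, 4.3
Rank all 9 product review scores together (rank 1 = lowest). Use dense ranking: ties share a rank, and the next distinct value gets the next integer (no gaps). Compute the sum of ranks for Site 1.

Sorted (ascending): 1.7, 1.7, 1.7, 2.3, 3.1, 3.4, 3.9, 4.3, 4.6
The 3 values of 1.7 share dense rank 1.
Remaining distinct values take the next consecutive integers.
Site 1 values → pooled ranks: 1.7→1, 3.1→3, 3.4→4, 1.7→1
Rank sum = 1 + 3 + 4 + 1 = 9

9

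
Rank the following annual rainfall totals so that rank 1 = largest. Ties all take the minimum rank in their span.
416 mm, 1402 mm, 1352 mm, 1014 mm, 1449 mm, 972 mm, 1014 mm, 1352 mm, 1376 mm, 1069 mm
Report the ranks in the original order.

Sorted (descending): 1449, 1402, 1376, 1352, 1352, 1069, 1014, 1014, 972, 416
The 2 values of 1352 occupy positions 4–5 → each gets rank 4.
The 2 values of 1014 occupy positions 7–8 → each gets rank 7.

10, 2, 4, 7, 1, 9, 7, 4, 3, 6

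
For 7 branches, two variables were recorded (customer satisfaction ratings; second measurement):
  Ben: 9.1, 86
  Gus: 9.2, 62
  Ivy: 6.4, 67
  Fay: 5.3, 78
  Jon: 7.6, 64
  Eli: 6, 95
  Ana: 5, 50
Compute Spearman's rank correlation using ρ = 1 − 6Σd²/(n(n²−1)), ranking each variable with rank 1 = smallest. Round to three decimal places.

0.036

Ranks of variable 1: 6, 7, 4, 2, 5, 3, 1
Ranks of variable 2: 6, 2, 4, 5, 3, 7, 1
d = r₁ − r₂: 0, 5, 0, -3, 2, -4, 0
d²: 0, 25, 0, 9, 4, 16, 0; Σd² = 54
ρ = 1 − 6·54/(7·48) = 1 − 324/336 = 0.036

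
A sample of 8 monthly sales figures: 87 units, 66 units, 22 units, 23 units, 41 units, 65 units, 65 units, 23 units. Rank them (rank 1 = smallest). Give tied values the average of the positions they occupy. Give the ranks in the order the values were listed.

8, 7, 1, 2.5, 4, 5.5, 5.5, 2.5

Sorted (ascending): 22, 23, 23, 41, 65, 65, 66, 87
The 2 values of 23 occupy positions 2–3 → average rank (2+3)/2 = 2.5.
The 2 values of 65 occupy positions 5–6 → average rank (5+6)/2 = 5.5.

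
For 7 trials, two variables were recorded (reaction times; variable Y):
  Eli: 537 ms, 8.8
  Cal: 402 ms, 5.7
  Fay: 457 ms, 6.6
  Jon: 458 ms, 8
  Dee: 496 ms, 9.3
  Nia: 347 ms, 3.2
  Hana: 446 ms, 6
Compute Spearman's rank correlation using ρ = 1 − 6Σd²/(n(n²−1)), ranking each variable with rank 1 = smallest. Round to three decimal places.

Ranks of variable 1: 7, 2, 4, 5, 6, 1, 3
Ranks of variable 2: 6, 2, 4, 5, 7, 1, 3
d = r₁ − r₂: 1, 0, 0, 0, -1, 0, 0
d²: 1, 0, 0, 0, 1, 0, 0; Σd² = 2
ρ = 1 − 6·2/(7·48) = 1 − 12/336 = 0.964

0.964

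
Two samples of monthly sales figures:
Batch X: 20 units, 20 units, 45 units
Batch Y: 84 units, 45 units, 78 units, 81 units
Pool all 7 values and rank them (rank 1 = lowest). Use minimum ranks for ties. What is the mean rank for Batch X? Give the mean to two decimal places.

Sorted (ascending): 20, 20, 45, 45, 78, 81, 84
The 2 values of 20 occupy positions 1–2 → each gets rank 1.
The 2 values of 45 occupy positions 3–4 → each gets rank 3.
Batch X values → pooled ranks: 20→1, 20→1, 45→3
Mean rank = (1 + 1 + 3) / 3 = 1.67

1.67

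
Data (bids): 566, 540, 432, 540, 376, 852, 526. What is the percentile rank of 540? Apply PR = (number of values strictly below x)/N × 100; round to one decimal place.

42.9

N = 7.
Strictly below 540: 3. Equal to 540: 2.
PR = 3/7 × 100 = 42.9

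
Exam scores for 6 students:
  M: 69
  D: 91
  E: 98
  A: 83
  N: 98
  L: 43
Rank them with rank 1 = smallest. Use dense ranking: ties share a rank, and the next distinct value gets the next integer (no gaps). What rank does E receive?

Sorted (ascending): 43, 69, 83, 91, 98, 98
The 2 values of 98 share dense rank 5.
Remaining distinct values take the next consecutive integers.
E has value 98 → rank 5.

5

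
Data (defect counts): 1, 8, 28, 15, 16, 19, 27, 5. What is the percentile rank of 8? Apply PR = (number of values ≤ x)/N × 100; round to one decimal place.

37.5

N = 8.
Strictly below 8: 2. Equal to 8: 1.
PR = 3/8 × 100 = 37.5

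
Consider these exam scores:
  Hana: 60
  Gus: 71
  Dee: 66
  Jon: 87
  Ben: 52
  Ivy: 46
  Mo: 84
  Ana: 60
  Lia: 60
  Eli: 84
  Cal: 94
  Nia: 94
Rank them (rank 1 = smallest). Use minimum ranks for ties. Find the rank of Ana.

Sorted (ascending): 46, 52, 60, 60, 60, 66, 71, 84, 84, 87, 94, 94
The 3 values of 60 occupy positions 3–5 → each gets rank 3.
The 2 values of 84 occupy positions 8–9 → each gets rank 8.
The 2 values of 94 occupy positions 11–12 → each gets rank 11.
Ana has value 60 → rank 3.

3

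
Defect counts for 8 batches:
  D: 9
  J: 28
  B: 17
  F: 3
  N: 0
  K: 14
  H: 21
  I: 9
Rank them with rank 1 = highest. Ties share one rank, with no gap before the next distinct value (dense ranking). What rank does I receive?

5

Sorted (descending): 28, 21, 17, 14, 9, 9, 3, 0
The 2 values of 9 share dense rank 5.
Remaining distinct values take the next consecutive integers.
I has value 9 → rank 5.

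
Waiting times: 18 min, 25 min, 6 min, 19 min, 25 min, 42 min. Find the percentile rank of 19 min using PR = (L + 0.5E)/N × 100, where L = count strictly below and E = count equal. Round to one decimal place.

41.7

N = 6.
Strictly below 19: 2. Equal to 19: 1.
PR = (2 + 0.5·1)/6 × 100 = 41.7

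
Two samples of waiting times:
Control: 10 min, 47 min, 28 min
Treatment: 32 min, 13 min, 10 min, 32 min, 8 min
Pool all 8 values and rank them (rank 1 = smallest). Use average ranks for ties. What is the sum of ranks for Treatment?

Sorted (ascending): 8, 10, 10, 13, 28, 32, 32, 47
The 2 values of 10 occupy positions 2–3 → average rank (2+3)/2 = 2.5.
The 2 values of 32 occupy positions 6–7 → average rank (6+7)/2 = 6.5.
Treatment values → pooled ranks: 32→6.5, 13→4, 10→2.5, 32→6.5, 8→1
Rank sum = 6.5 + 4 + 2.5 + 6.5 + 1 = 20.5

20.5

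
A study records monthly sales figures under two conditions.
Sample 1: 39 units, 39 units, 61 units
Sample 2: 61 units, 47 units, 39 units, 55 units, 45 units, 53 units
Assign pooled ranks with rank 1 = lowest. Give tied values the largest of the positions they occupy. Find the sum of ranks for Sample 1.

Sorted (ascending): 39, 39, 39, 45, 47, 53, 55, 61, 61
The 3 values of 39 occupy positions 1–3 → each gets rank 3.
The 2 values of 61 occupy positions 8–9 → each gets rank 9.
Sample 1 values → pooled ranks: 39→3, 39→3, 61→9
Rank sum = 3 + 3 + 9 = 15

15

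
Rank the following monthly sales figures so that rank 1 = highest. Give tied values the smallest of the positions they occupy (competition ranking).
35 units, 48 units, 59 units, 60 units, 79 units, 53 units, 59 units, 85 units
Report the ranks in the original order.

8, 7, 4, 3, 2, 6, 4, 1

Sorted (descending): 85, 79, 60, 59, 59, 53, 48, 35
The 2 values of 59 occupy positions 4–5 → each gets rank 4.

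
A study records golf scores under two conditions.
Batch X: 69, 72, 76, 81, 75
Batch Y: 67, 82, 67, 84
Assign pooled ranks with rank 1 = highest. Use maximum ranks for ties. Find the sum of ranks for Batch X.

Sorted (descending): 84, 82, 81, 76, 75, 72, 69, 67, 67
The 2 values of 67 occupy positions 8–9 → each gets rank 9.
Batch X values → pooled ranks: 69→7, 72→6, 76→4, 81→3, 75→5
Rank sum = 7 + 6 + 4 + 3 + 5 = 25

25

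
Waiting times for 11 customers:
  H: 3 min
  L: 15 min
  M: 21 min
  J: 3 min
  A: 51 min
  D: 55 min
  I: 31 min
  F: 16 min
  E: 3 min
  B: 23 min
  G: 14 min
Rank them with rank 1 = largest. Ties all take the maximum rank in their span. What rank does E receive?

Sorted (descending): 55, 51, 31, 23, 21, 16, 15, 14, 3, 3, 3
The 3 values of 3 occupy positions 9–11 → each gets rank 11.
E has value 3 min → rank 11.

11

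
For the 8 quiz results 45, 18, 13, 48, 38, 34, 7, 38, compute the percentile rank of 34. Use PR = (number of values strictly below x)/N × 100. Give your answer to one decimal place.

N = 8.
Strictly below 34: 3. Equal to 34: 1.
PR = 3/8 × 100 = 37.5

37.5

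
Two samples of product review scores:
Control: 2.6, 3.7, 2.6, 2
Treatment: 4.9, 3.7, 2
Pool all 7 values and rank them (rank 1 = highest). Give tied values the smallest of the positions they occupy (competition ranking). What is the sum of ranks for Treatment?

9

Sorted (descending): 4.9, 3.7, 3.7, 2.6, 2.6, 2, 2
The 2 values of 3.7 occupy positions 2–3 → each gets rank 2.
The 2 values of 2.6 occupy positions 4–5 → each gets rank 4.
The 2 values of 2 occupy positions 6–7 → each gets rank 6.
Treatment values → pooled ranks: 4.9→1, 3.7→2, 2→6
Rank sum = 1 + 2 + 6 = 9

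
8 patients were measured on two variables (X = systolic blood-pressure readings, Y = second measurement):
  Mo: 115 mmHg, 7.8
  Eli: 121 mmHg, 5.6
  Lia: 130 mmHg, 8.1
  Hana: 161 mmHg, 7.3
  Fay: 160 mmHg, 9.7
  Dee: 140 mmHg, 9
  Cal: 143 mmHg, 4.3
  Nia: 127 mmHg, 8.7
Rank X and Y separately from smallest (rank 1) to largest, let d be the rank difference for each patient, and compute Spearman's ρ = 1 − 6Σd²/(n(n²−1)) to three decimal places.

0.119

Ranks of variable 1: 1, 2, 4, 8, 7, 5, 6, 3
Ranks of variable 2: 4, 2, 5, 3, 8, 7, 1, 6
d = r₁ − r₂: -3, 0, -1, 5, -1, -2, 5, -3
d²: 9, 0, 1, 25, 1, 4, 25, 9; Σd² = 74
ρ = 1 − 6·74/(8·63) = 1 − 444/504 = 0.119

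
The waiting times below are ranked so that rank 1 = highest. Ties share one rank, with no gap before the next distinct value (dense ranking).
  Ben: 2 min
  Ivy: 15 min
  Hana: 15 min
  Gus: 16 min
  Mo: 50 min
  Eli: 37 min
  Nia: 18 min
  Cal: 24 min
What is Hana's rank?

6

Sorted (descending): 50, 37, 24, 18, 16, 15, 15, 2
The 2 values of 15 share dense rank 6.
Remaining distinct values take the next consecutive integers.
Hana has value 15 min → rank 6.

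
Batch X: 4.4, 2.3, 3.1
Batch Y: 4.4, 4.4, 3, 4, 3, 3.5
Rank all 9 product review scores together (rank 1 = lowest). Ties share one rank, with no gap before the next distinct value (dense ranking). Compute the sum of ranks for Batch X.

Sorted (ascending): 2.3, 3, 3, 3.1, 3.5, 4, 4.4, 4.4, 4.4
The 2 values of 3 share dense rank 2.
The 3 values of 4.4 share dense rank 6.
Remaining distinct values take the next consecutive integers.
Batch X values → pooled ranks: 4.4→6, 2.3→1, 3.1→3
Rank sum = 6 + 1 + 3 = 10

10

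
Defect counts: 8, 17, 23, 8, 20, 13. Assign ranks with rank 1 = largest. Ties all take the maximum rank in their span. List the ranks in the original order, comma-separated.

6, 3, 1, 6, 2, 4

Sorted (descending): 23, 20, 17, 13, 8, 8
The 2 values of 8 occupy positions 5–6 → each gets rank 6.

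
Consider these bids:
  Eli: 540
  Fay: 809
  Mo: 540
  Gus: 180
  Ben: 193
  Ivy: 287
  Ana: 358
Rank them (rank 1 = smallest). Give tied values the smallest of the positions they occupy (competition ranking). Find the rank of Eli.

Sorted (ascending): 180, 193, 287, 358, 540, 540, 809
The 2 values of 540 occupy positions 5–6 → each gets rank 5.
Eli has value 540 → rank 5.

5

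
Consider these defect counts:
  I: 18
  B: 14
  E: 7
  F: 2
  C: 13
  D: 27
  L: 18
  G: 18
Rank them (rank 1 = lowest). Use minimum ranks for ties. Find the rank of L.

5

Sorted (ascending): 2, 7, 13, 14, 18, 18, 18, 27
The 3 values of 18 occupy positions 5–7 → each gets rank 5.
L has value 18 → rank 5.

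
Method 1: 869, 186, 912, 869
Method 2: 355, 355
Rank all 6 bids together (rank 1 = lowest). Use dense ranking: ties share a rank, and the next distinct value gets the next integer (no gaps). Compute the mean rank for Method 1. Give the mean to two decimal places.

2.75

Sorted (ascending): 186, 355, 355, 869, 869, 912
The 2 values of 355 share dense rank 2.
The 2 values of 869 share dense rank 3.
Remaining distinct values take the next consecutive integers.
Method 1 values → pooled ranks: 869→3, 186→1, 912→4, 869→3
Mean rank = (3 + 1 + 4 + 3) / 4 = 2.75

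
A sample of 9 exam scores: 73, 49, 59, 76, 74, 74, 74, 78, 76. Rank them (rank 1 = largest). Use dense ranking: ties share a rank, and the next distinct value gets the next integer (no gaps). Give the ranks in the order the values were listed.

Sorted (descending): 78, 76, 76, 74, 74, 74, 73, 59, 49
The 2 values of 76 share dense rank 2.
The 3 values of 74 share dense rank 3.
Remaining distinct values take the next consecutive integers.

4, 6, 5, 2, 3, 3, 3, 1, 2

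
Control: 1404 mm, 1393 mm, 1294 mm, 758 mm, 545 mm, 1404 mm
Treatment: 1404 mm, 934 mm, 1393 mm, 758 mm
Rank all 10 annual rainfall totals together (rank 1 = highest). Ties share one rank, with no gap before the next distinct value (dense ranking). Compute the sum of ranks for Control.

Sorted (descending): 1404, 1404, 1404, 1393, 1393, 1294, 934, 758, 758, 545
The 3 values of 1404 share dense rank 1.
The 2 values of 1393 share dense rank 2.
The 2 values of 758 share dense rank 5.
Remaining distinct values take the next consecutive integers.
Control values → pooled ranks: 1404→1, 1393→2, 1294→3, 758→5, 545→6, 1404→1
Rank sum = 1 + 2 + 3 + 5 + 6 + 1 = 18

18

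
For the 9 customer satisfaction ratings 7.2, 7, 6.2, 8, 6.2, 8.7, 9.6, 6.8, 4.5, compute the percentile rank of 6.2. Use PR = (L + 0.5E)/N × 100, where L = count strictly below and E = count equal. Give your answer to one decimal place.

N = 9.
Strictly below 6.2: 1. Equal to 6.2: 2.
PR = (1 + 0.5·2)/9 × 100 = 22.2

22.2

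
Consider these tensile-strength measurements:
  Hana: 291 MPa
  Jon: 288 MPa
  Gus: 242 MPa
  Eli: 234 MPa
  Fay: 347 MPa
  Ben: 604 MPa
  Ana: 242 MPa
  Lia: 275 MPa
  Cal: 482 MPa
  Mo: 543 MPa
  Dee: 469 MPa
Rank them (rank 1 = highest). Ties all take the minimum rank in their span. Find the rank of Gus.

Sorted (descending): 604, 543, 482, 469, 347, 291, 288, 275, 242, 242, 234
The 2 values of 242 occupy positions 9–10 → each gets rank 9.
Gus has value 242 MPa → rank 9.

9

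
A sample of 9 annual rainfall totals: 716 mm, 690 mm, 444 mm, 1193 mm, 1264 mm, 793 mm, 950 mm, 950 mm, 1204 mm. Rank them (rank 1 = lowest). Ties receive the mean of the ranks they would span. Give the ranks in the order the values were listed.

3, 2, 1, 7, 9, 4, 5.5, 5.5, 8

Sorted (ascending): 444, 690, 716, 793, 950, 950, 1193, 1204, 1264
The 2 values of 950 occupy positions 5–6 → average rank (5+6)/2 = 5.5.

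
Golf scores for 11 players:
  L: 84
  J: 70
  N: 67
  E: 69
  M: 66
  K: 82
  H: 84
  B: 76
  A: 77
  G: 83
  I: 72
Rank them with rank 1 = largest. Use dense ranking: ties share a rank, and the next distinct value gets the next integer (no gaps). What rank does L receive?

1

Sorted (descending): 84, 84, 83, 82, 77, 76, 72, 70, 69, 67, 66
The 2 values of 84 share dense rank 1.
Remaining distinct values take the next consecutive integers.
L has value 84 → rank 1.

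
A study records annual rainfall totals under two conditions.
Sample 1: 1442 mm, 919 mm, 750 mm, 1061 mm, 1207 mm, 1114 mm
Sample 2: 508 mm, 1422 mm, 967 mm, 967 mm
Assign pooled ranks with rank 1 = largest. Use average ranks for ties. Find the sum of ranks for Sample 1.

30

Sorted (descending): 1442, 1422, 1207, 1114, 1061, 967, 967, 919, 750, 508
The 2 values of 967 occupy positions 6–7 → average rank (6+7)/2 = 6.5.
Sample 1 values → pooled ranks: 1442→1, 919→8, 750→9, 1061→5, 1207→3, 1114→4
Rank sum = 1 + 8 + 9 + 5 + 3 + 4 = 30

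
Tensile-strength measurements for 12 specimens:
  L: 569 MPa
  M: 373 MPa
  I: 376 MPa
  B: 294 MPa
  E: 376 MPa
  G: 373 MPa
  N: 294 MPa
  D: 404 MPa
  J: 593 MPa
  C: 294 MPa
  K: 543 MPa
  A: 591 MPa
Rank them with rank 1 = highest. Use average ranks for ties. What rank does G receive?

Sorted (descending): 593, 591, 569, 543, 404, 376, 376, 373, 373, 294, 294, 294
The 2 values of 376 occupy positions 6–7 → average rank (6+7)/2 = 6.5.
The 2 values of 373 occupy positions 8–9 → average rank (8+9)/2 = 8.5.
The 3 values of 294 occupy positions 10–12 → average rank 11.
G has value 373 MPa → rank 8.5.

8.5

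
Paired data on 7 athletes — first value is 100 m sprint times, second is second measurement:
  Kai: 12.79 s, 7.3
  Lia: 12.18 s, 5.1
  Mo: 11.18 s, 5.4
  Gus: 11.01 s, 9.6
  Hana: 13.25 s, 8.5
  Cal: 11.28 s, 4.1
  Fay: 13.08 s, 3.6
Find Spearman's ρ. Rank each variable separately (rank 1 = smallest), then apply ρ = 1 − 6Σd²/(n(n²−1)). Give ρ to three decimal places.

Ranks of variable 1: 5, 4, 2, 1, 7, 3, 6
Ranks of variable 2: 5, 3, 4, 7, 6, 2, 1
d = r₁ − r₂: 0, 1, -2, -6, 1, 1, 5
d²: 0, 1, 4, 36, 1, 1, 25; Σd² = 68
ρ = 1 − 6·68/(7·48) = 1 − 408/336 = -0.214

-0.214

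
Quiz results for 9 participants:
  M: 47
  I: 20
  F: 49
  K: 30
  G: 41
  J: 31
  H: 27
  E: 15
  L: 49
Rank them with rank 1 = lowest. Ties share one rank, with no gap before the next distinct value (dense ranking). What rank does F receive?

8

Sorted (ascending): 15, 20, 27, 30, 31, 41, 47, 49, 49
The 2 values of 49 share dense rank 8.
Remaining distinct values take the next consecutive integers.
F has value 49 → rank 8.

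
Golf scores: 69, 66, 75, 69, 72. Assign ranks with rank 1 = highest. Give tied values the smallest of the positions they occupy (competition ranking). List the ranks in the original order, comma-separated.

3, 5, 1, 3, 2

Sorted (descending): 75, 72, 69, 69, 66
The 2 values of 69 occupy positions 3–4 → each gets rank 3.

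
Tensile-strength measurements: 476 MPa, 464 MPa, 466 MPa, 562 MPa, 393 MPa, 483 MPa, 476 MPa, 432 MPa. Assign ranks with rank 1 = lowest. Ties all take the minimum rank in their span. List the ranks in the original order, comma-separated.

Sorted (ascending): 393, 432, 464, 466, 476, 476, 483, 562
The 2 values of 476 occupy positions 5–6 → each gets rank 5.

5, 3, 4, 8, 1, 7, 5, 2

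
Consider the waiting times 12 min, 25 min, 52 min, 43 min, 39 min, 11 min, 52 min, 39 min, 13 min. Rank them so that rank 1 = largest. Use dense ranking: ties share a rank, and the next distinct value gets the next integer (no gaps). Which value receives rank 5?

Sorted (descending): 52, 52, 43, 39, 39, 25, 13, 12, 11
The 2 values of 52 share dense rank 1.
The 2 values of 39 share dense rank 3.
Remaining distinct values take the next consecutive integers.
Rank 5 → value 13.

13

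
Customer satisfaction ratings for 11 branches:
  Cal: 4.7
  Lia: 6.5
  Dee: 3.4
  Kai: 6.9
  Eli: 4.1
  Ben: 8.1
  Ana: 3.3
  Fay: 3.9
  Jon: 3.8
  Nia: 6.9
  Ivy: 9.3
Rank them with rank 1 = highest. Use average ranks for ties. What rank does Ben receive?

Sorted (descending): 9.3, 8.1, 6.9, 6.9, 6.5, 4.7, 4.1, 3.9, 3.8, 3.4, 3.3
The 2 values of 6.9 occupy positions 3–4 → average rank (3+4)/2 = 3.5.
Ben has value 8.1 → rank 2.

2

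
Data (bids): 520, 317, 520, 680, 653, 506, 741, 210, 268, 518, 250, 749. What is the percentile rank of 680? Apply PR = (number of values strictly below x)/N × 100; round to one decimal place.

75.0

N = 12.
Strictly below 680: 9. Equal to 680: 1.
PR = 9/12 × 100 = 75.0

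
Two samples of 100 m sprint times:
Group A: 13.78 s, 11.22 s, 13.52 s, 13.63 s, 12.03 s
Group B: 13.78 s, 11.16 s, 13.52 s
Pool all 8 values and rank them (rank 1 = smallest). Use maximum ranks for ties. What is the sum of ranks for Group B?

14

Sorted (ascending): 11.16, 11.22, 12.03, 13.52, 13.52, 13.63, 13.78, 13.78
The 2 values of 13.52 occupy positions 4–5 → each gets rank 5.
The 2 values of 13.78 occupy positions 7–8 → each gets rank 8.
Group B values → pooled ranks: 13.78→8, 11.16→1, 13.52→5
Rank sum = 8 + 1 + 5 = 14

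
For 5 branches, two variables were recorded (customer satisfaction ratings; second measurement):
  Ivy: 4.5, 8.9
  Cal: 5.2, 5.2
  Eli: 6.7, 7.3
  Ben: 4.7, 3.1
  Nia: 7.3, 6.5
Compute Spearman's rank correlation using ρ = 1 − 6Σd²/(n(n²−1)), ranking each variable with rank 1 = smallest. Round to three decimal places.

Ranks of variable 1: 1, 3, 4, 2, 5
Ranks of variable 2: 5, 2, 4, 1, 3
d = r₁ − r₂: -4, 1, 0, 1, 2
d²: 16, 1, 0, 1, 4; Σd² = 22
ρ = 1 − 6·22/(5·24) = 1 − 132/120 = -0.100

-0.100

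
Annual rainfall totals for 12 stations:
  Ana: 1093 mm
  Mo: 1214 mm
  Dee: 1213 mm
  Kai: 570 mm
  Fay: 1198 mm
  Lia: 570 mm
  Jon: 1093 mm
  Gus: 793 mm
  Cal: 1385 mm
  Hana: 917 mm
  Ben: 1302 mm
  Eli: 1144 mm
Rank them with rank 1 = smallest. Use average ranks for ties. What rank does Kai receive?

1.5

Sorted (ascending): 570, 570, 793, 917, 1093, 1093, 1144, 1198, 1213, 1214, 1302, 1385
The 2 values of 570 occupy positions 1–2 → average rank (1+2)/2 = 1.5.
The 2 values of 1093 occupy positions 5–6 → average rank (5+6)/2 = 5.5.
Kai has value 570 mm → rank 1.5.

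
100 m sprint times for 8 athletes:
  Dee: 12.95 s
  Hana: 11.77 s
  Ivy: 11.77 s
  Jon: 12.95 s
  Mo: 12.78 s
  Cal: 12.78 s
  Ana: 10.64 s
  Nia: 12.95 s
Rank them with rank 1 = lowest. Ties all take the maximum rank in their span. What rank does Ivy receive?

Sorted (ascending): 10.64, 11.77, 11.77, 12.78, 12.78, 12.95, 12.95, 12.95
The 2 values of 11.77 occupy positions 2–3 → each gets rank 3.
The 2 values of 12.78 occupy positions 4–5 → each gets rank 5.
The 3 values of 12.95 occupy positions 6–8 → each gets rank 8.
Ivy has value 11.77 s → rank 3.

3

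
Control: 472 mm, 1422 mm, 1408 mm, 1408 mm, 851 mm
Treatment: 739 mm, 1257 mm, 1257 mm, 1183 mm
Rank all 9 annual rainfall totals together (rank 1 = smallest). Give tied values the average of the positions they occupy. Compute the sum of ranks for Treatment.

17

Sorted (ascending): 472, 739, 851, 1183, 1257, 1257, 1408, 1408, 1422
The 2 values of 1257 occupy positions 5–6 → average rank (5+6)/2 = 5.5.
The 2 values of 1408 occupy positions 7–8 → average rank (7+8)/2 = 7.5.
Treatment values → pooled ranks: 739→2, 1257→5.5, 1257→5.5, 1183→4
Rank sum = 2 + 5.5 + 5.5 + 4 = 17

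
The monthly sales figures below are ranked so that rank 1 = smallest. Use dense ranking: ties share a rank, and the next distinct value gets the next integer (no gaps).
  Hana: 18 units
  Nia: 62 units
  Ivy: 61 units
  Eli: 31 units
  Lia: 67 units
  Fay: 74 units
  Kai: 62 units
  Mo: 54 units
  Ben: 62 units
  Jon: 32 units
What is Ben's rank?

Sorted (ascending): 18, 31, 32, 54, 61, 62, 62, 62, 67, 74
The 3 values of 62 share dense rank 6.
Remaining distinct values take the next consecutive integers.
Ben has value 62 units → rank 6.

6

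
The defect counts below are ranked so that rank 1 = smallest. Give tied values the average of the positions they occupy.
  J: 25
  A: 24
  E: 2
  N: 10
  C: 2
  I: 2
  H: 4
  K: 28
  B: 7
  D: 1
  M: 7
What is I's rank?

Sorted (ascending): 1, 2, 2, 2, 4, 7, 7, 10, 24, 25, 28
The 3 values of 2 occupy positions 2–4 → average rank 3.
The 2 values of 7 occupy positions 6–7 → average rank (6+7)/2 = 6.5.
I has value 2 → rank 3.

3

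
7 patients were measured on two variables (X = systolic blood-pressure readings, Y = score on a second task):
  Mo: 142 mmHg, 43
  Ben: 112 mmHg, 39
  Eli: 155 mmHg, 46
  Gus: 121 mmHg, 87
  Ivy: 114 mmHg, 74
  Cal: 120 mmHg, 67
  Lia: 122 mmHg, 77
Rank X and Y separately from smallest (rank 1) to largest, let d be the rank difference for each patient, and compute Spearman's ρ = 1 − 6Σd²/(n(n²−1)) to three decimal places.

Ranks of variable 1: 6, 1, 7, 4, 2, 3, 5
Ranks of variable 2: 2, 1, 3, 7, 5, 4, 6
d = r₁ − r₂: 4, 0, 4, -3, -3, -1, -1
d²: 16, 0, 16, 9, 9, 1, 1; Σd² = 52
ρ = 1 − 6·52/(7·48) = 1 − 312/336 = 0.071

0.071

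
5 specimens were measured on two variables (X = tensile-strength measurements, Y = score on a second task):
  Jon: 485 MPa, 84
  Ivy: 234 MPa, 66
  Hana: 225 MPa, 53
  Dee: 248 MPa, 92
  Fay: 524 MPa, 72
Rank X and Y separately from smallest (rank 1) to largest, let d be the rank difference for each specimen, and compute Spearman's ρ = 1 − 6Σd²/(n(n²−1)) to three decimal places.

0.600

Ranks of variable 1: 4, 2, 1, 3, 5
Ranks of variable 2: 4, 2, 1, 5, 3
d = r₁ − r₂: 0, 0, 0, -2, 2
d²: 0, 0, 0, 4, 4; Σd² = 8
ρ = 1 − 6·8/(5·24) = 1 − 48/120 = 0.600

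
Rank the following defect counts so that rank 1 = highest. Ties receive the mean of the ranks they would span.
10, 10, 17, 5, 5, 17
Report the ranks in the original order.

3.5, 3.5, 1.5, 5.5, 5.5, 1.5

Sorted (descending): 17, 17, 10, 10, 5, 5
The 2 values of 17 occupy positions 1–2 → average rank (1+2)/2 = 1.5.
The 2 values of 10 occupy positions 3–4 → average rank (3+4)/2 = 3.5.
The 2 values of 5 occupy positions 5–6 → average rank (5+6)/2 = 5.5.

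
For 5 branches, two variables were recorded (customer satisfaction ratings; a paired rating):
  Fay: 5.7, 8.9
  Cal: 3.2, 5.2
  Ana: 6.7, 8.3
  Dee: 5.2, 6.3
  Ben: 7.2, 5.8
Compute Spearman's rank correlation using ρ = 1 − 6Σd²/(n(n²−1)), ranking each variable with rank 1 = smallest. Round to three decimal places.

Ranks of variable 1: 3, 1, 4, 2, 5
Ranks of variable 2: 5, 1, 4, 3, 2
d = r₁ − r₂: -2, 0, 0, -1, 3
d²: 4, 0, 0, 1, 9; Σd² = 14
ρ = 1 − 6·14/(5·24) = 1 − 84/120 = 0.300

0.300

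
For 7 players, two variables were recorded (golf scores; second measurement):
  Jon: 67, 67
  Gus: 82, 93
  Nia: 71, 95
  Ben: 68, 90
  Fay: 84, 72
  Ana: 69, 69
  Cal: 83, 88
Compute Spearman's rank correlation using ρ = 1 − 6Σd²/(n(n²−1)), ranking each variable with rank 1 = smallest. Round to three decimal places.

Ranks of variable 1: 1, 5, 4, 2, 7, 3, 6
Ranks of variable 2: 1, 6, 7, 5, 3, 2, 4
d = r₁ − r₂: 0, -1, -3, -3, 4, 1, 2
d²: 0, 1, 9, 9, 16, 1, 4; Σd² = 40
ρ = 1 − 6·40/(7·48) = 1 − 240/336 = 0.286

0.286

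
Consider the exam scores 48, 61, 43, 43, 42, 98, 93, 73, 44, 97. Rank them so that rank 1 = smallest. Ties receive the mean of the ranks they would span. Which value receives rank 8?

Sorted (ascending): 42, 43, 43, 44, 48, 61, 73, 93, 97, 98
The 2 values of 43 occupy positions 2–3 → average rank (2+3)/2 = 2.5.
Rank 8 → value 93.

93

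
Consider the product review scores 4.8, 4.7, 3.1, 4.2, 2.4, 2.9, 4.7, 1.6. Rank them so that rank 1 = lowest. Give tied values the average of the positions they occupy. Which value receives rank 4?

Sorted (ascending): 1.6, 2.4, 2.9, 3.1, 4.2, 4.7, 4.7, 4.8
The 2 values of 4.7 occupy positions 6–7 → average rank (6+7)/2 = 6.5.
Rank 4 → value 3.1.

3.1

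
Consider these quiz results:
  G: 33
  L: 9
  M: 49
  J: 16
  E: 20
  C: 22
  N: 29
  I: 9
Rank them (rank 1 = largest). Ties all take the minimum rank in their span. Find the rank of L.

Sorted (descending): 49, 33, 29, 22, 20, 16, 9, 9
The 2 values of 9 occupy positions 7–8 → each gets rank 7.
L has value 9 → rank 7.

7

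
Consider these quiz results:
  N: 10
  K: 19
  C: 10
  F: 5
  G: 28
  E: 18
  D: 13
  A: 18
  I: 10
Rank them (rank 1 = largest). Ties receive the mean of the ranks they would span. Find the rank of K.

Sorted (descending): 28, 19, 18, 18, 13, 10, 10, 10, 5
The 2 values of 18 occupy positions 3–4 → average rank (3+4)/2 = 3.5.
The 3 values of 10 occupy positions 6–8 → average rank 7.
K has value 19 → rank 2.

2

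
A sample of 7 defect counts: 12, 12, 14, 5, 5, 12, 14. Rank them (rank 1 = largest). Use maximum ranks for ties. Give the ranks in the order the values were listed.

5, 5, 2, 7, 7, 5, 2

Sorted (descending): 14, 14, 12, 12, 12, 5, 5
The 2 values of 14 occupy positions 1–2 → each gets rank 2.
The 3 values of 12 occupy positions 3–5 → each gets rank 5.
The 2 values of 5 occupy positions 6–7 → each gets rank 7.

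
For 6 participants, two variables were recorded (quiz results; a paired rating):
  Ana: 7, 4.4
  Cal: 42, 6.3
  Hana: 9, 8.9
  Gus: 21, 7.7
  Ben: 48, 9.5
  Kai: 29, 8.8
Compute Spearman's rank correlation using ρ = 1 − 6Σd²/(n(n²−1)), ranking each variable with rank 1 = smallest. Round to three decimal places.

0.486

Ranks of variable 1: 1, 5, 2, 3, 6, 4
Ranks of variable 2: 1, 2, 5, 3, 6, 4
d = r₁ − r₂: 0, 3, -3, 0, 0, 0
d²: 0, 9, 9, 0, 0, 0; Σd² = 18
ρ = 1 − 6·18/(6·35) = 1 − 108/210 = 0.486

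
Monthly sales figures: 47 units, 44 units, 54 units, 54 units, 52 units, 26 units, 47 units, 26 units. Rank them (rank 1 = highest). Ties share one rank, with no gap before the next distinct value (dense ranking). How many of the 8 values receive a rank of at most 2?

Sorted (descending): 54, 54, 52, 47, 47, 44, 26, 26
The 2 values of 54 share dense rank 1.
The 2 values of 47 share dense rank 3.
The 2 values of 26 share dense rank 5.
Remaining distinct values take the next consecutive integers.
Ranks ≤ 2: {1, 1, 2} → 3 values.

3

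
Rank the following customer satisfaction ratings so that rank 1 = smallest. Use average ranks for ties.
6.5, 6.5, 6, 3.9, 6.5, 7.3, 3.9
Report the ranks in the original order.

5, 5, 3, 1.5, 5, 7, 1.5

Sorted (ascending): 3.9, 3.9, 6, 6.5, 6.5, 6.5, 7.3
The 2 values of 3.9 occupy positions 1–2 → average rank (1+2)/2 = 1.5.
The 3 values of 6.5 occupy positions 4–6 → average rank 5.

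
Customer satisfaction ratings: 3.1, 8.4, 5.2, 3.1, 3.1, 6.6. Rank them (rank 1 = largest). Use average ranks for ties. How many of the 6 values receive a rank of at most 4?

3

Sorted (descending): 8.4, 6.6, 5.2, 3.1, 3.1, 3.1
The 3 values of 3.1 occupy positions 4–6 → average rank 5.
Ranks ≤ 4: {1, 2, 3} → 3 values.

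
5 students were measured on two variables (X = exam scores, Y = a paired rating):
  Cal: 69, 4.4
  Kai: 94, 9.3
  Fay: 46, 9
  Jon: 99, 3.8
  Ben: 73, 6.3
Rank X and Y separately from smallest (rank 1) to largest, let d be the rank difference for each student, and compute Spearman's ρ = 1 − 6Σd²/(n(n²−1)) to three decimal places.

-0.300

Ranks of variable 1: 2, 4, 1, 5, 3
Ranks of variable 2: 2, 5, 4, 1, 3
d = r₁ − r₂: 0, -1, -3, 4, 0
d²: 0, 1, 9, 16, 0; Σd² = 26
ρ = 1 − 6·26/(5·24) = 1 − 156/120 = -0.300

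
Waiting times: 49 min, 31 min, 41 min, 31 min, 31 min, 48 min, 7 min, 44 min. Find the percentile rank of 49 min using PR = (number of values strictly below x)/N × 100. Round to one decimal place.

N = 8.
Strictly below 49: 7. Equal to 49: 1.
PR = 7/8 × 100 = 87.5

87.5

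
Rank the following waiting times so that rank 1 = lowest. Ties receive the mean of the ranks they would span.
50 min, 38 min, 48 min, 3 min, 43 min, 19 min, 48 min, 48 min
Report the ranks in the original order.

8, 3, 6, 1, 4, 2, 6, 6

Sorted (ascending): 3, 19, 38, 43, 48, 48, 48, 50
The 3 values of 48 occupy positions 5–7 → average rank 6.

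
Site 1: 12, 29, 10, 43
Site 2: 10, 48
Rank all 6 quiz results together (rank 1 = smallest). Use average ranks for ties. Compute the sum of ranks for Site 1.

Sorted (ascending): 10, 10, 12, 29, 43, 48
The 2 values of 10 occupy positions 1–2 → average rank (1+2)/2 = 1.5.
Site 1 values → pooled ranks: 12→3, 29→4, 10→1.5, 43→5
Rank sum = 3 + 4 + 1.5 + 5 = 13.5

13.5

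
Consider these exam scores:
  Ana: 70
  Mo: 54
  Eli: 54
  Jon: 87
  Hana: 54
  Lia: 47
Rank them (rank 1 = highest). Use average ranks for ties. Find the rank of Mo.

Sorted (descending): 87, 70, 54, 54, 54, 47
The 3 values of 54 occupy positions 3–5 → average rank 4.
Mo has value 54 → rank 4.

4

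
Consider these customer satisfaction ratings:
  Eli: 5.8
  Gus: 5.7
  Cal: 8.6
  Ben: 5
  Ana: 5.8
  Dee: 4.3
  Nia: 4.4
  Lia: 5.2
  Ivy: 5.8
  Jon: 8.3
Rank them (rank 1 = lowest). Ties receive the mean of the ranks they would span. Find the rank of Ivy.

7

Sorted (ascending): 4.3, 4.4, 5, 5.2, 5.7, 5.8, 5.8, 5.8, 8.3, 8.6
The 3 values of 5.8 occupy positions 6–8 → average rank 7.
Ivy has value 5.8 → rank 7.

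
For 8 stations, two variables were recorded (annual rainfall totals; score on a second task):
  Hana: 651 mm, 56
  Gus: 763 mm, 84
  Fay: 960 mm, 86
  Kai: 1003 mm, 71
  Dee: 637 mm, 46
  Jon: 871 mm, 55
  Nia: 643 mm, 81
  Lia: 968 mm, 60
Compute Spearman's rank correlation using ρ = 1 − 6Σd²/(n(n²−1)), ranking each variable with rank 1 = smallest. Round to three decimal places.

Ranks of variable 1: 3, 4, 6, 8, 1, 5, 2, 7
Ranks of variable 2: 3, 7, 8, 5, 1, 2, 6, 4
d = r₁ − r₂: 0, -3, -2, 3, 0, 3, -4, 3
d²: 0, 9, 4, 9, 0, 9, 16, 9; Σd² = 56
ρ = 1 − 6·56/(8·63) = 1 − 336/504 = 0.333

0.333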